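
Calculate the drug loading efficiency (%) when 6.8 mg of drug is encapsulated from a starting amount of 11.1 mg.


Drug loading efficiency = (drug loaded / drug initial) * 100
DLE = 6.8 / 11.1 * 100
DLE = 0.6126 * 100
DLE = 61.26%

61.26


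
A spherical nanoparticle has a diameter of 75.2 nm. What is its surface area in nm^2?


Radius r = 75.2/2 = 37.6 nm
Surface area SA = 4 * pi * r^2
SA = 4 * pi * (37.6)^2
SA = 17765.83 nm^2

17765.83


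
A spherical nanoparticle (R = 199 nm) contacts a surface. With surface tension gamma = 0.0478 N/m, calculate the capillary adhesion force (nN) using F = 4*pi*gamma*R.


Convert radius: R = 199 nm = 1.99e-07 m
F = 4 * pi * gamma * R
F = 4 * pi * 0.0478 * 1.99e-07
F = 1.19534e-07 N = 119.5338 nN

119.5338


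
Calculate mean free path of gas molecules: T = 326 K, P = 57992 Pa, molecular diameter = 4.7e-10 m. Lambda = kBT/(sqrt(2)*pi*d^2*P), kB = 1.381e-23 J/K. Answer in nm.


Mean free path: lambda = kB*T / (sqrt(2) * pi * d^2 * P)
lambda = 1.381e-23 * 326 / (sqrt(2) * pi * (4.7e-10)^2 * 57992)
lambda = 7.91011e-08 m
lambda = 79.1 nm

79.1


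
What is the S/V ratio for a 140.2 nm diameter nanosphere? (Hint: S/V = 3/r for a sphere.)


Radius r = 140.2/2 = 70.1 nm
S/V = 3 / r = 3 / 70.1
S/V = 0.0428 nm^-1

0.0428


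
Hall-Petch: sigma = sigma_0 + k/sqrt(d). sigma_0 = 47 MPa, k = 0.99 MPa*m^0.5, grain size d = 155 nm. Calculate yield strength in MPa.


d = 155 nm = 1.55e-07 m
sqrt(d) = 0.0003937004
Hall-Petch contribution = k / sqrt(d) = 0.99 / 0.0003937004 = 2514.6 MPa
sigma = sigma_0 + k/sqrt(d) = 47 + 2514.6 = 2561.6 MPa

2561.6


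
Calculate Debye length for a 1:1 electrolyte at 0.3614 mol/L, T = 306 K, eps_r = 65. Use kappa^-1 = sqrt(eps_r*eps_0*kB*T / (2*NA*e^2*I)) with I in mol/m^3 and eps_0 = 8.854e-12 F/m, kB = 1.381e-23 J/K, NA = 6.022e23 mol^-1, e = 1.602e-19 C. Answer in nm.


Ionic strength I = 0.3614 * 1^2 * 1000 = 361.4 mol/m^3
kappa^-1 = sqrt(65 * 8.854e-12 * 1.381e-23 * 306 / (2 * 6.022e23 * (1.602e-19)^2 * 361.4))
kappa^-1 = 0.467 nm

0.467


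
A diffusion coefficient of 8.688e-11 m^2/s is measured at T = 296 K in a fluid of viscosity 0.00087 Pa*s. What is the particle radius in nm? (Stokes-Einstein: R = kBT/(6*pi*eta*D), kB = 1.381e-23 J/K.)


Stokes-Einstein: R = kB*T / (6*pi*eta*D)
R = 1.381e-23 * 296 / (6 * pi * 0.00087 * 8.688e-11)
R = 2.8691e-09 m = 2.87 nm

2.87


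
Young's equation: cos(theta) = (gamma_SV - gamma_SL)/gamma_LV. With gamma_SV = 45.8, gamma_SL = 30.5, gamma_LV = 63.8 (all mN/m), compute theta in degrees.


cos(theta) = (gamma_SV - gamma_SL) / gamma_LV
cos(theta) = (45.8 - 30.5) / 63.8
cos(theta) = 0.239812
theta = arccos(0.239812) = 76.12 degrees

76.12


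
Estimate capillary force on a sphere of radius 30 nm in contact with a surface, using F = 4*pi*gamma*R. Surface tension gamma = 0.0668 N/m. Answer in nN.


Convert radius: R = 30 nm = 3e-08 m
F = 4 * pi * gamma * R
F = 4 * pi * 0.0668 * 3e-08
F = 2.5183e-08 N = 25.183 nN

25.183


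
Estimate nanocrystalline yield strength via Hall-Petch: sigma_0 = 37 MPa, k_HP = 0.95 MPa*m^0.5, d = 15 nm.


d = 15 nm = 1.5e-08 m
sqrt(d) = 0.0001224745
Hall-Petch contribution = k / sqrt(d) = 0.95 / 0.0001224745 = 7756.7 MPa
sigma = sigma_0 + k/sqrt(d) = 37 + 7756.7 = 7793.7 MPa

7793.7


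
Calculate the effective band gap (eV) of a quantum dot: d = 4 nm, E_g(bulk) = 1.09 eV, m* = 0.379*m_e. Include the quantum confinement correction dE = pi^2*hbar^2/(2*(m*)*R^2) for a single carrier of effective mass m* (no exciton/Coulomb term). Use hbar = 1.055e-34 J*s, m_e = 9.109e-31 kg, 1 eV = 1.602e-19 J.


Radius R = 4/2 nm = 2e-09 m
Confinement energy dE = pi^2 * hbar^2 / (2 * m_eff * m_e * R^2)
dE = pi^2 * (1.055e-34)^2 / (2 * 0.379 * 9.109e-31 * (2e-09)^2) J, divided by 1.602e-19 J/eV
dE = 0.2483 eV
Total band gap = E_g(bulk) + dE = 1.09 + 0.2483 = 1.3383 eV

1.3383


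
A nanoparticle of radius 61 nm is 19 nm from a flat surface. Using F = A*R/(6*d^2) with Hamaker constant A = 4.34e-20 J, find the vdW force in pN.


Convert to SI: R = 61 nm = 6.1e-08 m, d = 19 nm = 1.9e-08 m
F = A * R / (6 * d^2)
F = 4.34e-20 * 6.1e-08 / (6 * (1.9e-08)^2)
F = 1.22225e-12 N = 1.222 pN

1.222


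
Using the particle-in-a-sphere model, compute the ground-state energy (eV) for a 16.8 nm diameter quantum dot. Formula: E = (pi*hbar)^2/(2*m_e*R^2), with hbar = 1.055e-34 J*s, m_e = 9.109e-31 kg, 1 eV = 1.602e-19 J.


Radius R = 16.8/2 = 8.4 nm = 8.4e-09 m
E = (pi * 1.055e-34)^2 / (2 * 9.109e-31 * (8.4e-09)^2)
E(J) = 8.54566e-22
E = E(J) / 1.602e-19 = 0.0053 eV

0.0053


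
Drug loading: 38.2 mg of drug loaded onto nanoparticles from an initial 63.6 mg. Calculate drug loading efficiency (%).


Drug loading efficiency = (drug loaded / drug initial) * 100
DLE = 38.2 / 63.6 * 100
DLE = 0.6006 * 100
DLE = 60.06%

60.06


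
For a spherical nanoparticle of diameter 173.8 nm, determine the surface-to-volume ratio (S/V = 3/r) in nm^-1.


Radius r = 173.8/2 = 86.9 nm
S/V = 3 / r = 3 / 86.9
S/V = 0.0345 nm^-1

0.0345


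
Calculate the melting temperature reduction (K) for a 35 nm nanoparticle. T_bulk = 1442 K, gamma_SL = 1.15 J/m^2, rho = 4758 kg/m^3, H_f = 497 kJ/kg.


Radius R = 35/2 = 17.5 nm = 1.75e-08 m
Convert H_f = 497 kJ/kg = 497000 J/kg
dT = 2 * gamma_SL * T_bulk / (rho * H_f * R)
dT = 2 * 1.15 * 1442 / (4758 * 497000 * 1.75e-08)
dT = 80.1 K

80.1


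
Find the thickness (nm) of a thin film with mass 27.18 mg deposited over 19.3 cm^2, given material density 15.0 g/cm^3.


Convert: m = 27.18 mg = 2.7180e-05 kg, A = 19.3 cm^2 = 1.9300e-03 m^2, rho = 15.0 g/cm^3 = 15000 kg/m^3
t = m / (A * rho)
t = 2.7180e-05 / (1.9300e-03 * 15000)
t = 9.3886e-07 m = 938.9 nm

938.9


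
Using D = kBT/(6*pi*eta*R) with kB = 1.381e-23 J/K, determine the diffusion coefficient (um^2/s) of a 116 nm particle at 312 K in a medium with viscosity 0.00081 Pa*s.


Radius R = 116/2 = 58 nm = 5.8e-08 m
D = kB*T / (6*pi*eta*R)
D = 1.381e-23 * 312 / (6 * pi * 0.00081 * 5.8e-08)
D = 4.86557e-12 m^2/s = 4.866 um^2/s

4.866


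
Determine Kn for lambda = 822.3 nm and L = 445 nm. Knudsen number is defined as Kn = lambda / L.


Knudsen number Kn = lambda / L
Kn = 822.3 / 445
Kn = 1.8479

1.8479


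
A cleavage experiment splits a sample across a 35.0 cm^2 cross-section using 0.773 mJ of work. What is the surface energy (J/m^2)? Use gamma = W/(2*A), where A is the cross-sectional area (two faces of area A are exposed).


Convert: A = 35.0 cm^2 = 0.0035 m^2, W = 0.773 mJ = 0.000773 J
Cleaving exposes two faces of area A, so total new surface = 2*A and gamma = W / (2*A)
gamma = 0.000773 / (2 * 0.0035)
gamma = 0.11 J/m^2

0.11


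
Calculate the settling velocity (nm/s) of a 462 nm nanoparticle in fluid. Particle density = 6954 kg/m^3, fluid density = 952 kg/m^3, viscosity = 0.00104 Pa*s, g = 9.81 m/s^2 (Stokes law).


Radius R = 462/2 nm = 2.31e-07 m
Density difference = 6954 - 952 = 6002 kg/m^3
v = 2 * R^2 * (rho_p - rho_f) * g / (9 * eta)
v = 2 * (2.31e-07)^2 * 6002 * 9.81 / (9 * 0.00104)
v = 6.71341e-07 m/s = 671.3409 nm/s

671.3409


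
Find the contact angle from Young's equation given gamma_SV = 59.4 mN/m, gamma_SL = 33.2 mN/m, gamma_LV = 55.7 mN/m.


cos(theta) = (gamma_SV - gamma_SL) / gamma_LV
cos(theta) = (59.4 - 33.2) / 55.7
cos(theta) = 0.470377
theta = arccos(0.470377) = 61.94 degrees

61.94


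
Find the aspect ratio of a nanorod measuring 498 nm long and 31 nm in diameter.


Aspect ratio AR = length / diameter
AR = 498 / 31
AR = 16.06

16.06


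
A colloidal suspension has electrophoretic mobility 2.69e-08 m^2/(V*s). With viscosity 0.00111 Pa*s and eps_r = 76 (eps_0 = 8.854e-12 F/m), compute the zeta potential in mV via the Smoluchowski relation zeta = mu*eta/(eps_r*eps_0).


Smoluchowski equation: zeta = mu * eta / (eps_r * eps_0)
zeta = 2.69e-08 * 0.00111 / (76 * 8.854e-12)
zeta = 0.044373 V = 44.37 mV

44.37


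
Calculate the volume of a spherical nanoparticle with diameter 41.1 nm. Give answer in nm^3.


Radius r = 41.1/2 = 20.55 nm
Volume V = (4/3) * pi * r^3
V = (4/3) * pi * (20.55)^3
V = 36351.65 nm^3

36351.65


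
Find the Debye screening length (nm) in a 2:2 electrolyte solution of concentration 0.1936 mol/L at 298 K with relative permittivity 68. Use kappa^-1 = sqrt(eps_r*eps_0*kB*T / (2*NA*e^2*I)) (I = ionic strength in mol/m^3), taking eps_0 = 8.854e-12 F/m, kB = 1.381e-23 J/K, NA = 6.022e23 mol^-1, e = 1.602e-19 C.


Ionic strength I = 0.1936 * 2^2 * 1000 = 774.4 mol/m^3
kappa^-1 = sqrt(68 * 8.854e-12 * 1.381e-23 * 298 / (2 * 6.022e23 * (1.602e-19)^2 * 774.4))
kappa^-1 = 0.322 nm

0.322


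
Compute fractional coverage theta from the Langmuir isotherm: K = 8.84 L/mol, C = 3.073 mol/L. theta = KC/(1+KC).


Langmuir isotherm: theta = K*C / (1 + K*C)
K*C = 8.84 * 3.073 = 27.16532
theta = 27.16532 / (1 + 27.16532) = 27.16532 / 28.16532
theta = 0.9645

0.9645


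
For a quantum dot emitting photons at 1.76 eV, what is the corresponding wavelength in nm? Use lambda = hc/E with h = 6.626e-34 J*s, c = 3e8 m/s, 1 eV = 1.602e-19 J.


Convert energy: E = 1.76 eV = 1.76 * 1.602e-19 = 2.81952e-19 J
lambda = h*c / E = 6.626e-34 * 3e8 / 2.81952e-19
lambda = 7.05014e-07 m = 705.0 nm

705.0


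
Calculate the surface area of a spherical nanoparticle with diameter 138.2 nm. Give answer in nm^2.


Radius r = 138.2/2 = 69.1 nm
Surface area SA = 4 * pi * r^2
SA = 4 * pi * (69.1)^2
SA = 60002.03 nm^2

60002.03


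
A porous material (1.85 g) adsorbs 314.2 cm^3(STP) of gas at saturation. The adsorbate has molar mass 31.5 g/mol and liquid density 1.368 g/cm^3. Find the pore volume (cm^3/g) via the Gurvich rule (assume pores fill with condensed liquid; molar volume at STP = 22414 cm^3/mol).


Moles adsorbed n = V_ads / 22414 = 314.2 / 22414 = 1.401802e-02 mol
Liquid volume V_liq = n * M / rho_liq = 1.401802e-02 * 31.5 / 1.368 = 0.32278 cm^3
Specific pore volume V_pore = V_liq / m_sample = 0.32278 / 1.85
V_pore = 0.1745 cm^3/g

0.1745


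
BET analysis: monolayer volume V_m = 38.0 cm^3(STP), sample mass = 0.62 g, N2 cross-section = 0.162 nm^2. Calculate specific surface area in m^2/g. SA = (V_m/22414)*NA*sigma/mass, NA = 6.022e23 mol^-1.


Number of moles in monolayer = V_m / 22414 = 38.0 / 22414 = 0.00169537
Number of molecules = moles * NA = 0.00169537 * 6.022e23
SA = molecules * sigma / mass
SA = (38.0 / 22414) * 6.022e23 * 0.162e-18 / 0.62
SA = 266.8 m^2/g

266.8


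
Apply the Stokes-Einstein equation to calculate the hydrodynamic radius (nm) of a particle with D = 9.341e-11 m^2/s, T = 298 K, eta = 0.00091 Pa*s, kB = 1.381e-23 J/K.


Stokes-Einstein: R = kB*T / (6*pi*eta*D)
R = 1.381e-23 * 298 / (6 * pi * 0.00091 * 9.341e-11)
R = 2.56847e-09 m = 2.57 nm

2.57


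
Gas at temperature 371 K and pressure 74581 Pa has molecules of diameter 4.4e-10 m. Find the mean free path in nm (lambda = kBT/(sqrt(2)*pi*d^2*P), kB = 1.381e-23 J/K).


Mean free path: lambda = kB*T / (sqrt(2) * pi * d^2 * P)
lambda = 1.381e-23 * 371 / (sqrt(2) * pi * (4.4e-10)^2 * 74581)
lambda = 7.98673e-08 m
lambda = 79.87 nm

79.87


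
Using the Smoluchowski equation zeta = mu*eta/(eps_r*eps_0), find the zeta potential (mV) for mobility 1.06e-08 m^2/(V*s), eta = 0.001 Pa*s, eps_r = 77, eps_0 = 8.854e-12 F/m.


Smoluchowski equation: zeta = mu * eta / (eps_r * eps_0)
zeta = 1.06e-08 * 0.001 / (77 * 8.854e-12)
zeta = 0.015548 V = 15.55 mV

15.55


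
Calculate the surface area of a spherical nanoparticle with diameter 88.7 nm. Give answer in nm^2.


Radius r = 88.7/2 = 44.35 nm
Surface area SA = 4 * pi * r^2
SA = 4 * pi * (44.35)^2
SA = 24717.08 nm^2

24717.08


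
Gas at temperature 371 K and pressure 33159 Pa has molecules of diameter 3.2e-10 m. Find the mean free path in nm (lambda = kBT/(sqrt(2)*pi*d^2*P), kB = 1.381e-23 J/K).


Mean free path: lambda = kB*T / (sqrt(2) * pi * d^2 * P)
lambda = 1.381e-23 * 371 / (sqrt(2) * pi * (3.2e-10)^2 * 33159)
lambda = 3.39626e-07 m
lambda = 339.63 nm

339.63


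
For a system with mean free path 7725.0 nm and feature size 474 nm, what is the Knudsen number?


Knudsen number Kn = lambda / L
Kn = 7725.0 / 474
Kn = 16.2975

16.2975


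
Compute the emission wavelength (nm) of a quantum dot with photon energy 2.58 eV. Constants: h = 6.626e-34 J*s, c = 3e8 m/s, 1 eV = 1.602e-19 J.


Convert energy: E = 2.58 eV = 2.58 * 1.602e-19 = 4.13316e-19 J
lambda = h*c / E = 6.626e-34 * 3e8 / 4.13316e-19
lambda = 4.8094e-07 m = 480.9 nm

480.9


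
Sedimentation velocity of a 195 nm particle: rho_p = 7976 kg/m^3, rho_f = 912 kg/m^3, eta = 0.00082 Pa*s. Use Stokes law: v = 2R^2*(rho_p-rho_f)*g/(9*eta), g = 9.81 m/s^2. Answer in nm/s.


Radius R = 195/2 nm = 9.75e-08 m
Density difference = 7976 - 912 = 7064 kg/m^3
v = 2 * R^2 * (rho_p - rho_f) * g / (9 * eta)
v = 2 * (9.75e-08)^2 * 7064 * 9.81 / (9 * 0.00082)
v = 1.78526e-07 m/s = 178.5264 nm/s

178.5264


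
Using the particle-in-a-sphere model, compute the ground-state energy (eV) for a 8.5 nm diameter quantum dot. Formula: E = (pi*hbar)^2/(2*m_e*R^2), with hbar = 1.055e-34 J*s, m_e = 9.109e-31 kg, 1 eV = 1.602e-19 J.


Radius R = 8.5/2 = 4.25 nm = 4.25e-09 m
E = (pi * 1.055e-34)^2 / (2 * 9.109e-31 * (4.25e-09)^2)
E(J) = 3.33831e-21
E = E(J) / 1.602e-19 = 0.0208 eV

0.0208


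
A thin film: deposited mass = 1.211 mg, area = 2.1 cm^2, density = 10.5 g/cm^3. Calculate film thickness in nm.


Convert: m = 1.211 mg = 1.2110e-06 kg, A = 2.1 cm^2 = 2.1000e-04 m^2, rho = 10.5 g/cm^3 = 10500 kg/m^3
t = m / (A * rho)
t = 1.2110e-06 / (2.1000e-04 * 10500)
t = 5.4921e-07 m = 549.2 nm

549.2


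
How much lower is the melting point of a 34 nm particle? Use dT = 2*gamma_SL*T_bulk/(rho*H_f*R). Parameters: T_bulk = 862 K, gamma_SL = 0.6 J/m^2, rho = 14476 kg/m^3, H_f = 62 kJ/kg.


Radius R = 34/2 = 17 nm = 1.7e-08 m
Convert H_f = 62 kJ/kg = 62000 J/kg
dT = 2 * gamma_SL * T_bulk / (rho * H_f * R)
dT = 2 * 0.6 * 862 / (14476 * 62000 * 1.7e-08)
dT = 67.8 K

67.8


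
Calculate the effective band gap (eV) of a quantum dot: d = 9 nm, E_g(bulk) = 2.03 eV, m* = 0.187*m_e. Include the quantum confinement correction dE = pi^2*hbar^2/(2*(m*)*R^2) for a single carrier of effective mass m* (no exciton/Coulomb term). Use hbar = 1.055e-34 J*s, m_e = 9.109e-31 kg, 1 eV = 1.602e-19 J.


Radius R = 9/2 nm = 4.5e-09 m
Confinement energy dE = pi^2 * hbar^2 / (2 * m_eff * m_e * R^2)
dE = pi^2 * (1.055e-34)^2 / (2 * 0.187 * 9.109e-31 * (4.5e-09)^2) J, divided by 1.602e-19 J/eV
dE = 0.0994 eV
Total band gap = E_g(bulk) + dE = 2.03 + 0.0994 = 2.1294 eV

2.1294


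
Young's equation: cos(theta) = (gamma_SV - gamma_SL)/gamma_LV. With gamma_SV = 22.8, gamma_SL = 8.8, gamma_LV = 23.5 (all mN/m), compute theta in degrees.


cos(theta) = (gamma_SV - gamma_SL) / gamma_LV
cos(theta) = (22.8 - 8.8) / 23.5
cos(theta) = 0.595745
theta = arccos(0.595745) = 53.43 degrees

53.43


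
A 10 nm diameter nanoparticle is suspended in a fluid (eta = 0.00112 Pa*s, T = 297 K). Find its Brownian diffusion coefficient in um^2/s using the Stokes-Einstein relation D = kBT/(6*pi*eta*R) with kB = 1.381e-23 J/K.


Radius R = 10/2 = 5 nm = 5e-09 m
D = kB*T / (6*pi*eta*R)
D = 1.381e-23 * 297 / (6 * pi * 0.00112 * 5e-09)
D = 3.88563e-11 m^2/s = 38.856 um^2/s

38.856


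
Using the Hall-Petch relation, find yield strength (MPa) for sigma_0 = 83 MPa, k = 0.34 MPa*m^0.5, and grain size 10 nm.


d = 10 nm = 1e-08 m
sqrt(d) = 0.0001
Hall-Petch contribution = k / sqrt(d) = 0.34 / 0.0001 = 3400.0 MPa
sigma = sigma_0 + k/sqrt(d) = 83 + 3400.0 = 3483.0 MPa

3483.0


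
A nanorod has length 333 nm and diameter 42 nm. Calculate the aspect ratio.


Aspect ratio AR = length / diameter
AR = 333 / 42
AR = 7.93

7.93


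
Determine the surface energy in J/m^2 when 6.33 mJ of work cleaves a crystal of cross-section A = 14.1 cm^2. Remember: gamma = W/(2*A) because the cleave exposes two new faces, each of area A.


Convert: A = 14.1 cm^2 = 0.00141 m^2, W = 6.33 mJ = 0.00633 J
Cleaving exposes two faces of area A, so total new surface = 2*A and gamma = W / (2*A)
gamma = 0.00633 / (2 * 0.00141)
gamma = 2.245 J/m^2

2.245


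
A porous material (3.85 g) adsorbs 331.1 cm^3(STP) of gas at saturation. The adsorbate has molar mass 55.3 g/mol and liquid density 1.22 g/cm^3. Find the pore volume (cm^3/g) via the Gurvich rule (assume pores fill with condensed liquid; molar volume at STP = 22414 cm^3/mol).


Moles adsorbed n = V_ads / 22414 = 331.1 / 22414 = 1.477202e-02 mol
Liquid volume V_liq = n * M / rho_liq = 1.477202e-02 * 55.3 / 1.22 = 0.66958 cm^3
Specific pore volume V_pore = V_liq / m_sample = 0.66958 / 3.85
V_pore = 0.1739 cm^3/g

0.1739


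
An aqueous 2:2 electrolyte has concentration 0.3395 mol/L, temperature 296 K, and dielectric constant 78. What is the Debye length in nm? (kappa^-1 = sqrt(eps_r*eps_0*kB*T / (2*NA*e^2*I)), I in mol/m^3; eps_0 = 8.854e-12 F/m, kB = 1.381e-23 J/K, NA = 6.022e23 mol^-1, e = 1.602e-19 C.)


Ionic strength I = 0.3395 * 2^2 * 1000 = 1358 mol/m^3
kappa^-1 = sqrt(78 * 8.854e-12 * 1.381e-23 * 296 / (2 * 6.022e23 * (1.602e-19)^2 * 1358))
kappa^-1 = 0.259 nm

0.259


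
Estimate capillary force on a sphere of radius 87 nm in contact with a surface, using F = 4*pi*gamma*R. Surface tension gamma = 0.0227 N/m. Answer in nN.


Convert radius: R = 87 nm = 8.7e-08 m
F = 4 * pi * gamma * R
F = 4 * pi * 0.0227 * 8.7e-08
F = 2.48173e-08 N = 24.8173 nN

24.8173


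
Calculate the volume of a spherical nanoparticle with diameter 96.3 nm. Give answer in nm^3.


Radius r = 96.3/2 = 48.15 nm
Volume V = (4/3) * pi * r^3
V = (4/3) * pi * (48.15)^3
V = 467603.21 nm^3

467603.21


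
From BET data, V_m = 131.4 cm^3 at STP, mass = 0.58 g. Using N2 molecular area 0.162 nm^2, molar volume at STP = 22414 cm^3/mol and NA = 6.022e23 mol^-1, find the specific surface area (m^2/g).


Number of moles in monolayer = V_m / 22414 = 131.4 / 22414 = 0.00586241
Number of molecules = moles * NA = 0.00586241 * 6.022e23
SA = molecules * sigma / mass
SA = (131.4 / 22414) * 6.022e23 * 0.162e-18 / 0.58
SA = 986.1 m^2/g

986.1


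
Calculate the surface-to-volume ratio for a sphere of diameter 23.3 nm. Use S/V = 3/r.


Radius r = 23.3/2 = 11.65 nm
S/V = 3 / r = 3 / 11.65
S/V = 0.2575 nm^-1

0.2575


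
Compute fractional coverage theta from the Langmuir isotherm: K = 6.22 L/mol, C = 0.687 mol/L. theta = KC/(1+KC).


Langmuir isotherm: theta = K*C / (1 + K*C)
K*C = 6.22 * 0.687 = 4.27314
theta = 4.27314 / (1 + 4.27314) = 4.27314 / 5.27314
theta = 0.8104

0.8104


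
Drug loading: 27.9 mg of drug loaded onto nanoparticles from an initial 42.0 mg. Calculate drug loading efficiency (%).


Drug loading efficiency = (drug loaded / drug initial) * 100
DLE = 27.9 / 42.0 * 100
DLE = 0.6643 * 100
DLE = 66.43%

66.43


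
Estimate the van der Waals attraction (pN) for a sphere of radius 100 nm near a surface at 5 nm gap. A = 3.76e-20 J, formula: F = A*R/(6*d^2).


Convert to SI: R = 100 nm = 1e-07 m, d = 5 nm = 5e-09 m
F = A * R / (6 * d^2)
F = 3.76e-20 * 1e-07 / (6 * (5e-09)^2)
F = 2.50667e-11 N = 25.067 pN

25.067


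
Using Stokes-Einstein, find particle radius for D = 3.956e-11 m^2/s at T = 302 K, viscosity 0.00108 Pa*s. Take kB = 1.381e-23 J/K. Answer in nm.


Stokes-Einstein: R = kB*T / (6*pi*eta*D)
R = 1.381e-23 * 302 / (6 * pi * 0.00108 * 3.956e-11)
R = 5.17868e-09 m = 5.18 nm

5.18


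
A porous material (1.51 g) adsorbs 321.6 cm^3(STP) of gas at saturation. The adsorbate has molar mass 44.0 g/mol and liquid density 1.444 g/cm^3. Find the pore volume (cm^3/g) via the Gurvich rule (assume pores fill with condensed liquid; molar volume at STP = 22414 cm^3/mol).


Moles adsorbed n = V_ads / 22414 = 321.6 / 22414 = 1.434818e-02 mol
Liquid volume V_liq = n * M / rho_liq = 1.434818e-02 * 44.0 / 1.444 = 0.43720 cm^3
Specific pore volume V_pore = V_liq / m_sample = 0.43720 / 1.51
V_pore = 0.2895 cm^3/g

0.2895


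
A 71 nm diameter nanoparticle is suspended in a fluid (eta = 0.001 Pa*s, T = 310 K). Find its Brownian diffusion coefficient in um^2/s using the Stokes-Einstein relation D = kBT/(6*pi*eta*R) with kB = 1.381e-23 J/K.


Radius R = 71/2 = 35.5 nm = 3.55e-08 m
D = kB*T / (6*pi*eta*R)
D = 1.381e-23 * 310 / (6 * pi * 0.001 * 3.55e-08)
D = 6.39773e-12 m^2/s = 6.398 um^2/s

6.398


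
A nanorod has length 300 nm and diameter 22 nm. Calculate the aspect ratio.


Aspect ratio AR = length / diameter
AR = 300 / 22
AR = 13.64

13.64


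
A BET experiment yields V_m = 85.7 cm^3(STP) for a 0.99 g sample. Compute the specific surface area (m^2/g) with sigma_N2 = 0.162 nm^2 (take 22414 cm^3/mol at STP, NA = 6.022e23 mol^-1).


Number of moles in monolayer = V_m / 22414 = 85.7 / 22414 = 0.0038235
Number of molecules = moles * NA = 0.0038235 * 6.022e23
SA = molecules * sigma / mass
SA = (85.7 / 22414) * 6.022e23 * 0.162e-18 / 0.99
SA = 376.8 m^2/g

376.8


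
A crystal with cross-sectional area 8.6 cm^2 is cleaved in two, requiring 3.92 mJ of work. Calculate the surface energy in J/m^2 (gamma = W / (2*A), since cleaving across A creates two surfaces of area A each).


Convert: A = 8.6 cm^2 = 0.00086 m^2, W = 3.92 mJ = 0.00392 J
Cleaving exposes two faces of area A, so total new surface = 2*A and gamma = W / (2*A)
gamma = 0.00392 / (2 * 0.00086)
gamma = 2.279 J/m^2

2.279


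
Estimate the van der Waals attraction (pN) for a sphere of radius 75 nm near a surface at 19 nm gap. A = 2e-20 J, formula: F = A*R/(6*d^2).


Convert to SI: R = 75 nm = 7.5e-08 m, d = 19 nm = 1.9e-08 m
F = A * R / (6 * d^2)
F = 2e-20 * 7.5e-08 / (6 * (1.9e-08)^2)
F = 6.92521e-13 N = 0.693 pN

0.693


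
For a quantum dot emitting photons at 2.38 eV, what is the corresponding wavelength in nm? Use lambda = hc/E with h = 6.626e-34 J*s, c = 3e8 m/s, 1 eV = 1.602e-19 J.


Convert energy: E = 2.38 eV = 2.38 * 1.602e-19 = 3.81276e-19 J
lambda = h*c / E = 6.626e-34 * 3e8 / 3.81276e-19
lambda = 5.21355e-07 m = 521.4 nm

521.4


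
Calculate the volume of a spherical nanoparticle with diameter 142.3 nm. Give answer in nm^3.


Radius r = 142.3/2 = 71.15 nm
Volume V = (4/3) * pi * r^3
V = (4/3) * pi * (71.15)^3
V = 1508736.24 nm^3

1508736.24


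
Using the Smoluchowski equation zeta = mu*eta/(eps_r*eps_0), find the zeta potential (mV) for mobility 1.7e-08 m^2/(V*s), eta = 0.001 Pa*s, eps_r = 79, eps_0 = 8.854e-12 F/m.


Smoluchowski equation: zeta = mu * eta / (eps_r * eps_0)
zeta = 1.7e-08 * 0.001 / (79 * 8.854e-12)
zeta = 0.024304 V = 24.3 mV

24.3


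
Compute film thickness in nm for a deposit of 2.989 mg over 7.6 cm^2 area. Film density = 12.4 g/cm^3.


Convert: m = 2.989 mg = 2.9890e-06 kg, A = 7.6 cm^2 = 7.6000e-04 m^2, rho = 12.4 g/cm^3 = 12400 kg/m^3
t = m / (A * rho)
t = 2.9890e-06 / (7.6000e-04 * 12400)
t = 3.1717e-07 m = 317.2 nm

317.2


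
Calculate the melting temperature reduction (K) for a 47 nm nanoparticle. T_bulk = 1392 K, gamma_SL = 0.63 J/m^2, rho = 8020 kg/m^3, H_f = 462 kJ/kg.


Radius R = 47/2 = 23.5 nm = 2.35e-08 m
Convert H_f = 462 kJ/kg = 462000 J/kg
dT = 2 * gamma_SL * T_bulk / (rho * H_f * R)
dT = 2 * 0.63 * 1392 / (8020 * 462000 * 2.35e-08)
dT = 20.1 K

20.1


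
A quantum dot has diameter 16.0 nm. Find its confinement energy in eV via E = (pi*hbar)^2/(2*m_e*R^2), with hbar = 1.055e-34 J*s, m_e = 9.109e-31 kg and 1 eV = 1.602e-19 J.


Radius R = 16.0/2 = 8 nm = 8e-09 m
E = (pi * 1.055e-34)^2 / (2 * 9.109e-31 * (8e-09)^2)
E(J) = 9.42159e-22
E = E(J) / 1.602e-19 = 0.0059 eV

0.0059


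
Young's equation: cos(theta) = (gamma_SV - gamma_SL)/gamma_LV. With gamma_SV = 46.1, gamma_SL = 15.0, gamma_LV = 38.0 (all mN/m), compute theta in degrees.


cos(theta) = (gamma_SV - gamma_SL) / gamma_LV
cos(theta) = (46.1 - 15.0) / 38.0
cos(theta) = 0.818421
theta = arccos(0.818421) = 35.07 degrees

35.07


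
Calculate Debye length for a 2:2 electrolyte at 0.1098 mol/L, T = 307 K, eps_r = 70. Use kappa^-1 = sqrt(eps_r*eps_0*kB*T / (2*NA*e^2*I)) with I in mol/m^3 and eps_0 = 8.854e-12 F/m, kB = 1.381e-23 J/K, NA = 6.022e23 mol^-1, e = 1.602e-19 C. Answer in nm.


Ionic strength I = 0.1098 * 2^2 * 1000 = 439.2 mol/m^3
kappa^-1 = sqrt(70 * 8.854e-12 * 1.381e-23 * 307 / (2 * 6.022e23 * (1.602e-19)^2 * 439.2))
kappa^-1 = 0.44 nm

0.44


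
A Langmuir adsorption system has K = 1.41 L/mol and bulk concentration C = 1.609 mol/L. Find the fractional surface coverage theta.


Langmuir isotherm: theta = K*C / (1 + K*C)
K*C = 1.41 * 1.609 = 2.26869
theta = 2.26869 / (1 + 2.26869) = 2.26869 / 3.26869
theta = 0.6941

0.6941


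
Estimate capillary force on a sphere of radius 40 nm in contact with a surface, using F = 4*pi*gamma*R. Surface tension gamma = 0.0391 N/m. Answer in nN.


Convert radius: R = 40 nm = 4e-08 m
F = 4 * pi * gamma * R
F = 4 * pi * 0.0391 * 4e-08
F = 1.96538e-08 N = 19.6538 nN

19.6538


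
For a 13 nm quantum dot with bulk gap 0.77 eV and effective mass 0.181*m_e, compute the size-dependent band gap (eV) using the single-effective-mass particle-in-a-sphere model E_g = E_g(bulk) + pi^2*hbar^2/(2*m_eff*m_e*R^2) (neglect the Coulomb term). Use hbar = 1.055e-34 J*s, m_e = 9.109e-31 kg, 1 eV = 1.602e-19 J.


Radius R = 13/2 nm = 6.5e-09 m
Confinement energy dE = pi^2 * hbar^2 / (2 * m_eff * m_e * R^2)
dE = pi^2 * (1.055e-34)^2 / (2 * 0.181 * 9.109e-31 * (6.5e-09)^2) J, divided by 1.602e-19 J/eV
dE = 0.0492 eV
Total band gap = E_g(bulk) + dE = 0.77 + 0.0492 = 0.8192 eV

0.8192


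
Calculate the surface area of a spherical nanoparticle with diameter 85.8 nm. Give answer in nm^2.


Radius r = 85.8/2 = 42.9 nm
Surface area SA = 4 * pi * r^2
SA = 4 * pi * (42.9)^2
SA = 23127.27 nm^2

23127.27


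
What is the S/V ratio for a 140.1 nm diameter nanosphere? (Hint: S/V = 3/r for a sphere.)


Radius r = 140.1/2 = 70.05 nm
S/V = 3 / r = 3 / 70.05
S/V = 0.0428 nm^-1

0.0428


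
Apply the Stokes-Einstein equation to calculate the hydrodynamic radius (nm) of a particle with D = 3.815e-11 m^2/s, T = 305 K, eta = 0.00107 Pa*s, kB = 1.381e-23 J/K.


Stokes-Einstein: R = kB*T / (6*pi*eta*D)
R = 1.381e-23 * 305 / (6 * pi * 0.00107 * 3.815e-11)
R = 5.47412e-09 m = 5.47 nm

5.47


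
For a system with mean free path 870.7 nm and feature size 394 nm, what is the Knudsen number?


Knudsen number Kn = lambda / L
Kn = 870.7 / 394
Kn = 2.2099

2.2099


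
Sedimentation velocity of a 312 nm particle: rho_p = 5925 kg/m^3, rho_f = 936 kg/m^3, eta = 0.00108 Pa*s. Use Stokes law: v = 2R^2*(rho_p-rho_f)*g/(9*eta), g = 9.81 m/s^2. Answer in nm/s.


Radius R = 312/2 nm = 1.56e-07 m
Density difference = 5925 - 936 = 4989 kg/m^3
v = 2 * R^2 * (rho_p - rho_f) * g / (9 * eta)
v = 2 * (1.56e-07)^2 * 4989 * 9.81 / (9 * 0.00108)
v = 2.45073e-07 m/s = 245.073 nm/s

245.073


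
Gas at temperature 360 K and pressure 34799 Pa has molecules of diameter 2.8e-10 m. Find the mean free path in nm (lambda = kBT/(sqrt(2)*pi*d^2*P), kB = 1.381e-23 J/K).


Mean free path: lambda = kB*T / (sqrt(2) * pi * d^2 * P)
lambda = 1.381e-23 * 360 / (sqrt(2) * pi * (2.8e-10)^2 * 34799)
lambda = 4.10155e-07 m
lambda = 410.16 nm

410.16


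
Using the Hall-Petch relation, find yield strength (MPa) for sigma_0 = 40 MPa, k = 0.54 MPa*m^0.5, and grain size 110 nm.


d = 110 nm = 1.1e-07 m
sqrt(d) = 0.0003316625
Hall-Petch contribution = k / sqrt(d) = 0.54 / 0.0003316625 = 1628.2 MPa
sigma = sigma_0 + k/sqrt(d) = 40 + 1628.2 = 1668.2 MPa

1668.2


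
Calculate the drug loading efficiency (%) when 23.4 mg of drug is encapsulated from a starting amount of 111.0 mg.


Drug loading efficiency = (drug loaded / drug initial) * 100
DLE = 23.4 / 111.0 * 100
DLE = 0.2108 * 100
DLE = 21.08%

21.08


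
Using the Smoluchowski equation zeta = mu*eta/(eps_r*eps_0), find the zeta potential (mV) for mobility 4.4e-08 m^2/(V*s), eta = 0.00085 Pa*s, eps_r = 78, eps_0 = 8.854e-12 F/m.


Smoluchowski equation: zeta = mu * eta / (eps_r * eps_0)
zeta = 4.4e-08 * 0.00085 / (78 * 8.854e-12)
zeta = 0.054155 V = 54.15 mV

54.15


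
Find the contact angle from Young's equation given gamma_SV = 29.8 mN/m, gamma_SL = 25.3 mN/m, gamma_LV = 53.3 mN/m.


cos(theta) = (gamma_SV - gamma_SL) / gamma_LV
cos(theta) = (29.8 - 25.3) / 53.3
cos(theta) = 0.084428
theta = arccos(0.084428) = 85.16 degrees

85.16


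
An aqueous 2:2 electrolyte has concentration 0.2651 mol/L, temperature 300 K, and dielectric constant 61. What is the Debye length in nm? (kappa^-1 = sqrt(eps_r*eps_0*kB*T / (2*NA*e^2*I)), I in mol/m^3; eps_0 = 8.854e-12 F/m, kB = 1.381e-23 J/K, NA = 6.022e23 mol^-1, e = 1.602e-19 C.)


Ionic strength I = 0.2651 * 2^2 * 1000 = 1060.4 mol/m^3
kappa^-1 = sqrt(61 * 8.854e-12 * 1.381e-23 * 300 / (2 * 6.022e23 * (1.602e-19)^2 * 1060.4))
kappa^-1 = 0.261 nm

0.261


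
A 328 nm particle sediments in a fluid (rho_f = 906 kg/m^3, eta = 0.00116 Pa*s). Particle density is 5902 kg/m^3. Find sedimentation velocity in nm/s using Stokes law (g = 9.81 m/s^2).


Radius R = 328/2 nm = 1.64e-07 m
Density difference = 5902 - 906 = 4996 kg/m^3
v = 2 * R^2 * (rho_p - rho_f) * g / (9 * eta)
v = 2 * (1.64e-07)^2 * 4996 * 9.81 / (9 * 0.00116)
v = 2.52527e-07 m/s = 252.5275 nm/s

252.5275


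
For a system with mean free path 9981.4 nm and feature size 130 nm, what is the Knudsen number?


Knudsen number Kn = lambda / L
Kn = 9981.4 / 130
Kn = 76.78

76.78


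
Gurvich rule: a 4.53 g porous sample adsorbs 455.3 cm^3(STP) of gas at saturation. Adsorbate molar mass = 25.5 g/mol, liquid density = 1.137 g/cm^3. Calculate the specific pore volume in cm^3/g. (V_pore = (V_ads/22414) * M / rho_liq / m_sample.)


Moles adsorbed n = V_ads / 22414 = 455.3 / 22414 = 2.031320e-02 mol
Liquid volume V_liq = n * M / rho_liq = 2.031320e-02 * 25.5 / 1.137 = 0.45557 cm^3
Specific pore volume V_pore = V_liq / m_sample = 0.45557 / 4.53
V_pore = 0.1006 cm^3/g

0.1006


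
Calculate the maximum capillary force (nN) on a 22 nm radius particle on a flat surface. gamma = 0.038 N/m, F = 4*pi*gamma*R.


Convert radius: R = 22 nm = 2.2e-08 m
F = 4 * pi * gamma * R
F = 4 * pi * 0.038 * 2.2e-08
F = 1.05055e-08 N = 10.5055 nN

10.5055


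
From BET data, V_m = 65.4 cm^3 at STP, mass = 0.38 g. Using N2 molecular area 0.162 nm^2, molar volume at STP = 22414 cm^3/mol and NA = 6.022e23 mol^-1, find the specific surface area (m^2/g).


Number of moles in monolayer = V_m / 22414 = 65.4 / 22414 = 0.00291782
Number of molecules = moles * NA = 0.00291782 * 6.022e23
SA = molecules * sigma / mass
SA = (65.4 / 22414) * 6.022e23 * 0.162e-18 / 0.38
SA = 749.1 m^2/g

749.1


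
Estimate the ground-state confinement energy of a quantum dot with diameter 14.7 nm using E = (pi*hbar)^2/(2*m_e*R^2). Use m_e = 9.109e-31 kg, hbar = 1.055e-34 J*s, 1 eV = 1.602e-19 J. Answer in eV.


Radius R = 14.7/2 = 7.35 nm = 7.35e-09 m
E = (pi * 1.055e-34)^2 / (2 * 9.109e-31 * (7.35e-09)^2)
E(J) = 1.11617e-21
E = E(J) / 1.602e-19 = 0.007 eV

0.007


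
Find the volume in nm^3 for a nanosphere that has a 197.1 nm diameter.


Radius r = 197.1/2 = 98.55 nm
Volume V = (4/3) * pi * r^3
V = (4/3) * pi * (98.55)^3
V = 4009207.14 nm^3

4009207.14


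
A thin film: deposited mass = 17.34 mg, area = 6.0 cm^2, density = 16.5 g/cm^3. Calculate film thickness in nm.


Convert: m = 17.34 mg = 1.7340e-05 kg, A = 6.0 cm^2 = 6.0000e-04 m^2, rho = 16.5 g/cm^3 = 16500 kg/m^3
t = m / (A * rho)
t = 1.7340e-05 / (6.0000e-04 * 16500)
t = 1.7515e-06 m = 1751.5 nm

1751.5


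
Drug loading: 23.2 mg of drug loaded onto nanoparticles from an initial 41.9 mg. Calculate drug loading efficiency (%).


Drug loading efficiency = (drug loaded / drug initial) * 100
DLE = 23.2 / 41.9 * 100
DLE = 0.5537 * 100
DLE = 55.37%

55.37


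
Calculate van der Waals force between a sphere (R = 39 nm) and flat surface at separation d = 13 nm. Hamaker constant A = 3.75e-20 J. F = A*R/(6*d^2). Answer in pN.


Convert to SI: R = 39 nm = 3.9e-08 m, d = 13 nm = 1.3e-08 m
F = A * R / (6 * d^2)
F = 3.75e-20 * 3.9e-08 / (6 * (1.3e-08)^2)
F = 1.44231e-12 N = 1.442 pN

1.442


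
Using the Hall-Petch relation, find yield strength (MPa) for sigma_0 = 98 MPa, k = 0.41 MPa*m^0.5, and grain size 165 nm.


d = 165 nm = 1.65e-07 m
sqrt(d) = 0.0004062019
Hall-Petch contribution = k / sqrt(d) = 0.41 / 0.0004062019 = 1009.4 MPa
sigma = sigma_0 + k/sqrt(d) = 98 + 1009.4 = 1107.4 MPa

1107.4


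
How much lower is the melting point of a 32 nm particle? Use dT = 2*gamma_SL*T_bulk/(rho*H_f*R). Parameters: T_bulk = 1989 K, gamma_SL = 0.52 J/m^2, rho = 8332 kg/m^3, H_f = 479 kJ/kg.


Radius R = 32/2 = 16 nm = 1.6e-08 m
Convert H_f = 479 kJ/kg = 479000 J/kg
dT = 2 * gamma_SL * T_bulk / (rho * H_f * R)
dT = 2 * 0.52 * 1989 / (8332 * 479000 * 1.6e-08)
dT = 32.4 K

32.4


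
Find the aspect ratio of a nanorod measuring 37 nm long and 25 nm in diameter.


Aspect ratio AR = length / diameter
AR = 37 / 25
AR = 1.48

1.48


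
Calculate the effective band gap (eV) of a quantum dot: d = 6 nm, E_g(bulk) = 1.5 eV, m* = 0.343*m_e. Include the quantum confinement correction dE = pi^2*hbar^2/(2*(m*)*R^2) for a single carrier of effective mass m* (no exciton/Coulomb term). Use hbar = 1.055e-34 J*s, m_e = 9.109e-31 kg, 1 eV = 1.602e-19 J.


Radius R = 6/2 nm = 3e-09 m
Confinement energy dE = pi^2 * hbar^2 / (2 * m_eff * m_e * R^2)
dE = pi^2 * (1.055e-34)^2 / (2 * 0.343 * 9.109e-31 * (3e-09)^2) J, divided by 1.602e-19 J/eV
dE = 0.1219 eV
Total band gap = E_g(bulk) + dE = 1.5 + 0.1219 = 1.6219 eV

1.6219


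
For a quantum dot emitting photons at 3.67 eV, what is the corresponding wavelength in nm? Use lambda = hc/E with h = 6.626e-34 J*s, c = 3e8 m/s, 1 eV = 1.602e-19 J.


Convert energy: E = 3.67 eV = 3.67 * 1.602e-19 = 5.87934e-19 J
lambda = h*c / E = 6.626e-34 * 3e8 / 5.87934e-19
lambda = 3.38099e-07 m = 338.1 nm

338.1


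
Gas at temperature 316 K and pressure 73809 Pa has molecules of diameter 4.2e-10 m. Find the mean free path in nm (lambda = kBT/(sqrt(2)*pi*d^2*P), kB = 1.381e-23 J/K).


Mean free path: lambda = kB*T / (sqrt(2) * pi * d^2 * P)
lambda = 1.381e-23 * 316 / (sqrt(2) * pi * (4.2e-10)^2 * 73809)
lambda = 7.54411e-08 m
lambda = 75.44 nm

75.44


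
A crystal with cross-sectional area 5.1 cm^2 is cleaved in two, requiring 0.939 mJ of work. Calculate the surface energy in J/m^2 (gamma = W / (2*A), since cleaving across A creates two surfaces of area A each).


Convert: A = 5.1 cm^2 = 0.00051 m^2, W = 0.939 mJ = 0.000939 J
Cleaving exposes two faces of area A, so total new surface = 2*A and gamma = W / (2*A)
gamma = 0.000939 / (2 * 0.00051)
gamma = 0.921 J/m^2

0.921


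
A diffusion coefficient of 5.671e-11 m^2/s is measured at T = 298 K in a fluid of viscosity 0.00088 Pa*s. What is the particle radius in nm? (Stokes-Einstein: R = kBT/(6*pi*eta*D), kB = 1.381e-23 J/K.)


Stokes-Einstein: R = kB*T / (6*pi*eta*D)
R = 1.381e-23 * 298 / (6 * pi * 0.00088 * 5.671e-11)
R = 4.37488e-09 m = 4.37 nm

4.37


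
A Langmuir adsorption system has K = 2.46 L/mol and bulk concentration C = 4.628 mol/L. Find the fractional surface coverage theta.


Langmuir isotherm: theta = K*C / (1 + K*C)
K*C = 2.46 * 4.628 = 11.38488
theta = 11.38488 / (1 + 11.38488) = 11.38488 / 12.38488
theta = 0.9193

0.9193


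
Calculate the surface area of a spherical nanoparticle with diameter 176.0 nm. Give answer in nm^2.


Radius r = 176.0/2 = 88 nm
Surface area SA = 4 * pi * r^2
SA = 4 * pi * (88)^2
SA = 97313.97 nm^2

97313.97


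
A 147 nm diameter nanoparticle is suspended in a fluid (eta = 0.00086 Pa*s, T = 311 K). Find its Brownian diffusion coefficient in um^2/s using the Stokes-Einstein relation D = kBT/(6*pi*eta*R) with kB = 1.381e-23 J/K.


Radius R = 147/2 = 73.5 nm = 7.35e-08 m
D = kB*T / (6*pi*eta*R)
D = 1.381e-23 * 311 / (6 * pi * 0.00086 * 7.35e-08)
D = 3.60468e-12 m^2/s = 3.605 um^2/s

3.605


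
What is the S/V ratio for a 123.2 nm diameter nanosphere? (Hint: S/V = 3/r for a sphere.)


Radius r = 123.2/2 = 61.6 nm
S/V = 3 / r = 3 / 61.6
S/V = 0.0487 nm^-1

0.0487


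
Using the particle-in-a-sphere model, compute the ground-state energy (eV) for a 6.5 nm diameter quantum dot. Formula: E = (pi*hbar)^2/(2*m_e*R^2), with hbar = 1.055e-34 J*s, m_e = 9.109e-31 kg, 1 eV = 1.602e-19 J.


Radius R = 6.5/2 = 3.25 nm = 3.25e-09 m
E = (pi * 1.055e-34)^2 / (2 * 9.109e-31 * (3.25e-09)^2)
E(J) = 5.7087e-21
E = E(J) / 1.602e-19 = 0.0356 eV

0.0356


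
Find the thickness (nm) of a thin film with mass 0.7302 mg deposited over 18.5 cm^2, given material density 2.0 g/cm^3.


Convert: m = 0.7302 mg = 7.3020e-07 kg, A = 18.5 cm^2 = 1.8500e-03 m^2, rho = 2.0 g/cm^3 = 2000 kg/m^3
t = m / (A * rho)
t = 7.3020e-07 / (1.8500e-03 * 2000)
t = 1.9735e-07 m = 197.4 nm

197.4


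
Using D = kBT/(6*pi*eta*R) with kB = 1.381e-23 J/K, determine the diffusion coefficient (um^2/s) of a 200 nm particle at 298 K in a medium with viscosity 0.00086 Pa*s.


Radius R = 200/2 = 100 nm = 1e-07 m
D = kB*T / (6*pi*eta*R)
D = 1.381e-23 * 298 / (6 * pi * 0.00086 * 1e-07)
D = 2.53869e-12 m^2/s = 2.539 um^2/s

2.539


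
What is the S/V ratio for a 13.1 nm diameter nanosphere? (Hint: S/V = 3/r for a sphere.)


Radius r = 13.1/2 = 6.55 nm
S/V = 3 / r = 3 / 6.55
S/V = 0.458 nm^-1

0.458


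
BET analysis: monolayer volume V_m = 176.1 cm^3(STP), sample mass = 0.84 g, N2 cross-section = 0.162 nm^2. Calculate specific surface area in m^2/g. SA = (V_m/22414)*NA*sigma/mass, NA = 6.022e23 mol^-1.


Number of moles in monolayer = V_m / 22414 = 176.1 / 22414 = 0.0078567
Number of molecules = moles * NA = 0.0078567 * 6.022e23
SA = molecules * sigma / mass
SA = (176.1 / 22414) * 6.022e23 * 0.162e-18 / 0.84
SA = 912.5 m^2/g

912.5


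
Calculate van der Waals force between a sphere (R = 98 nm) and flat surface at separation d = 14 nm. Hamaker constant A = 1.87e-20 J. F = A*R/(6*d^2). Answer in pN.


Convert to SI: R = 98 nm = 9.8e-08 m, d = 14 nm = 1.4e-08 m
F = A * R / (6 * d^2)
F = 1.87e-20 * 9.8e-08 / (6 * (1.4e-08)^2)
F = 1.55833e-12 N = 1.558 pN

1.558


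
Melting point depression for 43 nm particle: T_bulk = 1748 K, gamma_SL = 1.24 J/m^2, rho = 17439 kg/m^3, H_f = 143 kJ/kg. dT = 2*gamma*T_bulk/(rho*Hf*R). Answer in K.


Radius R = 43/2 = 21.5 nm = 2.15e-08 m
Convert H_f = 143 kJ/kg = 143000 J/kg
dT = 2 * gamma_SL * T_bulk / (rho * H_f * R)
dT = 2 * 1.24 * 1748 / (17439 * 143000 * 2.15e-08)
dT = 80.9 K

80.9


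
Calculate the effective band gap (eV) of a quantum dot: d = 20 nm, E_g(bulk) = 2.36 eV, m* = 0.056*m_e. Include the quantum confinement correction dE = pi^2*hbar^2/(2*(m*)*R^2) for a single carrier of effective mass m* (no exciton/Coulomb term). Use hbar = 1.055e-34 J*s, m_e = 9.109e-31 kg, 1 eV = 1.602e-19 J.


Radius R = 20/2 nm = 1e-08 m
Confinement energy dE = pi^2 * hbar^2 / (2 * m_eff * m_e * R^2)
dE = pi^2 * (1.055e-34)^2 / (2 * 0.056 * 9.109e-31 * (1e-08)^2) J, divided by 1.602e-19 J/eV
dE = 0.0672 eV
Total band gap = E_g(bulk) + dE = 2.36 + 0.0672 = 2.4272 eV

2.4272


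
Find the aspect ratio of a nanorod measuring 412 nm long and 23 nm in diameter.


Aspect ratio AR = length / diameter
AR = 412 / 23
AR = 17.91

17.91


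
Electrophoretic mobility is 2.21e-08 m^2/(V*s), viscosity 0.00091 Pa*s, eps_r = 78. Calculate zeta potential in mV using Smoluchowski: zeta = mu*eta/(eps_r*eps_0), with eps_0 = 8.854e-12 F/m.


Smoluchowski equation: zeta = mu * eta / (eps_r * eps_0)
zeta = 2.21e-08 * 0.00091 / (78 * 8.854e-12)
zeta = 0.029121 V = 29.12 mV

29.12


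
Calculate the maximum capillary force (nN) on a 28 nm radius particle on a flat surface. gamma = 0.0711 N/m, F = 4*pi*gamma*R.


Convert radius: R = 28 nm = 2.8e-08 m
F = 4 * pi * gamma * R
F = 4 * pi * 0.0711 * 2.8e-08
F = 2.50171e-08 N = 25.0171 nN

25.0171


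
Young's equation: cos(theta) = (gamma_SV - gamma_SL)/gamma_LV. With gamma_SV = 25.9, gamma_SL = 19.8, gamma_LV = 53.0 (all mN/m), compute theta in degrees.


cos(theta) = (gamma_SV - gamma_SL) / gamma_LV
cos(theta) = (25.9 - 19.8) / 53.0
cos(theta) = 0.115094
theta = arccos(0.115094) = 83.39 degrees

83.39
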